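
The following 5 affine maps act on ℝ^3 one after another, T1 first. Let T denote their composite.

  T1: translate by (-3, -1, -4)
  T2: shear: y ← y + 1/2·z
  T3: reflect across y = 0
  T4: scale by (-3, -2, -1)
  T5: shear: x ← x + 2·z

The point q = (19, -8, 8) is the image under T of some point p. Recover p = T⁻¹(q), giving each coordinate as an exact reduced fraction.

T1 = [1 0 0 -3; 0 1 0 -1; 0 0 1 -4; 0 0 0 1]
T2·T1 = [1 0 0 -3; 0 1 1/2 -3; 0 0 1 -4; 0 0 0 1]
T3·…·T1 = [1 0 0 -3; 0 -1 -1/2 3; 0 0 1 -4; 0 0 0 1]
T4·…·T1 = [-3 0 0 9; 0 2 1 -6; 0 0 -1 4; 0 0 0 1]
T5·…·T1 = [-3 0 -2 17; 0 2 1 -6; 0 0 -1 4; 0 0 0 1]
det M = 6; M⁻¹ = [-1/3 0 2/3 3; 0 1/2 1/2 1; 0 0 -1 4; 0 0 0 1]
M⁻¹ · (19, -8, 8)ᵀ = (2, 1, -4)ᵀ

p = (2, 1, -4)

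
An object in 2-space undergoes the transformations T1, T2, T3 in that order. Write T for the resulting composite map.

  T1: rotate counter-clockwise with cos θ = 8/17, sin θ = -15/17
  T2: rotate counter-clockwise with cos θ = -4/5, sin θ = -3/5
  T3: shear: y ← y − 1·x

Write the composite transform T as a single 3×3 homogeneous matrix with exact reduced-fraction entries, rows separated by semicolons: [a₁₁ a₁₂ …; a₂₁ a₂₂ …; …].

T = [-77/85 -36/85 0; 113/85 -41/85 0; 0 0 1]

T1 = [8/17 15/17 0; -15/17 8/17 0; 0 0 1]
T2·T1 = [-77/85 -36/85 0; 36/85 -77/85 0; 0 0 1]
T3·…·T1 = [-77/85 -36/85 0; 113/85 -41/85 0; 0 0 1]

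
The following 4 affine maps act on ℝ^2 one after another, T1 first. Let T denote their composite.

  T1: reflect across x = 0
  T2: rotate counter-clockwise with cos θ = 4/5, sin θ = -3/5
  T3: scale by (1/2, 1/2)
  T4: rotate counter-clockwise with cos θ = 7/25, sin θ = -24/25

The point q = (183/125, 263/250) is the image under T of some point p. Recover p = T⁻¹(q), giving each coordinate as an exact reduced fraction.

p = (3, 2)

T1 = [-1 0 0; 0 1 0; 0 0 1]
T2·T1 = [-4/5 3/5 0; 3/5 4/5 0; 0 0 1]
T3·…·T1 = [-2/5 3/10 0; 3/10 2/5 0; 0 0 1]
T4·…·T1 = [22/125 117/250 0; 117/250 -22/125 0; 0 0 1]
det M = -1/4; M⁻¹ = [88/125 234/125 0; 234/125 -88/125 0; 0 0 1]
M⁻¹ · (183/125, 263/250)ᵀ = (3, 2)ᵀ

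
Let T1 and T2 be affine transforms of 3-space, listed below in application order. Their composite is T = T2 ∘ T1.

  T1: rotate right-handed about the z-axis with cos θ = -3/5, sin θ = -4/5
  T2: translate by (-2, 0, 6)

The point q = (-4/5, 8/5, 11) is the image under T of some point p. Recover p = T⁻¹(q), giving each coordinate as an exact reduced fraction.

p = (-2, 0, 5)

T1 = [-3/5 4/5 0 0; -4/5 -3/5 0 0; 0 0 1 0; 0 0 0 1]
T2·T1 = [-3/5 4/5 0 -2; -4/5 -3/5 0 0; 0 0 1 6; 0 0 0 1]
det M = 1; M⁻¹ = [-3/5 -4/5 0 -6/5; 4/5 -3/5 0 8/5; 0 0 1 -6; 0 0 0 1]
M⁻¹ · (-4/5, 8/5, 11)ᵀ = (-2, 0, 5)ᵀ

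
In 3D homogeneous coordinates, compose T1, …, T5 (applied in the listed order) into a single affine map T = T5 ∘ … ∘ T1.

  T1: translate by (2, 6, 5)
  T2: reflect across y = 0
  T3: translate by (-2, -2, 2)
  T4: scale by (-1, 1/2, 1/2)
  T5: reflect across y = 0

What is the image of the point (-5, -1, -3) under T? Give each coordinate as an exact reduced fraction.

T1 translate by (2, 6, 5): (-5, -1, -3) → (-3, 5, 2)
T2 reflect across y = 0: (-3, 5, 2) → (-3, -5, 2)
T3 translate by (-2, -2, 2): (-3, -5, 2) → (-5, -7, 4)
T4 scale by (-1, 1/2, 1/2): (-5, -7, 4) → (5, -7/2, 2)
T5 reflect across y = 0: (5, -7/2, 2) → (5, 7/2, 2)

T(p) = (5, 7/2, 2)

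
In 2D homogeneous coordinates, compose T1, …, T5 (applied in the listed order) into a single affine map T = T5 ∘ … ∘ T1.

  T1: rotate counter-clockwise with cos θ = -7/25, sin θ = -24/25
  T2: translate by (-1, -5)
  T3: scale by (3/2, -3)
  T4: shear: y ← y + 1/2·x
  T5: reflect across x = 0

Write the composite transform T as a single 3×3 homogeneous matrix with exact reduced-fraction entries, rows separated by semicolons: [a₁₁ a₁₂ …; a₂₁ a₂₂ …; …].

T1 = [-7/25 24/25 0; -24/25 -7/25 0; 0 0 1]
T2·T1 = [-7/25 24/25 -1; -24/25 -7/25 -5; 0 0 1]
T3·…·T1 = [-21/50 36/25 -3/2; 72/25 21/25 15; 0 0 1]
T4·…·T1 = [-21/50 36/25 -3/2; 267/100 39/25 57/4; 0 0 1]
T5·…·T1 = [21/50 -36/25 3/2; 267/100 39/25 57/4; 0 0 1]

T = [21/50 -36/25 3/2; 267/100 39/25 57/4; 0 0 1]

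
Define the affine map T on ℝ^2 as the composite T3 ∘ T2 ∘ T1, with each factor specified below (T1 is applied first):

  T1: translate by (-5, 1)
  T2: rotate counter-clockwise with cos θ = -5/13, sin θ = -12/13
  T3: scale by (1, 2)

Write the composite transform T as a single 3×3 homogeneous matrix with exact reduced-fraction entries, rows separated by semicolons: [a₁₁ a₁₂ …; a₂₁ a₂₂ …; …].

T1 = [1 0 -5; 0 1 1; 0 0 1]
T2·T1 = [-5/13 12/13 37/13; -12/13 -5/13 55/13; 0 0 1]
T3·…·T1 = [-5/13 12/13 37/13; -24/13 -10/13 110/13; 0 0 1]

T = [-5/13 12/13 37/13; -24/13 -10/13 110/13; 0 0 1]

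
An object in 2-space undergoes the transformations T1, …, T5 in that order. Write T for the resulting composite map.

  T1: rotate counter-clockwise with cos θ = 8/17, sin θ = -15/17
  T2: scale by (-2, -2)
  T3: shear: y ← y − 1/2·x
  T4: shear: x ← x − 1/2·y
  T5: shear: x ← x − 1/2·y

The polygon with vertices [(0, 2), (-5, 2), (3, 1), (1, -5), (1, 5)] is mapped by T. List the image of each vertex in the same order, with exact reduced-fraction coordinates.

T1 rotate counter-clockwise with cos θ = 8/17, sin θ = -15/17: (0, 2) → (30/17, 16/17); (-5, 2) → (-10/17, 91/17); (3, 1) → (39/17, -37/17); (1, -5) → (-67/17, -55/17); (1, 5) → (83/17, 25/17)
T2 scale by (-2, -2): (30/17, 16/17) → (-60/17, -32/17); (-10/17, 91/17) → (20/17, -182/17); (39/17, -37/17) → (-78/17, 74/17); (-67/17, -55/17) → (134/17, 110/17); (83/17, 25/17) → (-166/17, -50/17)
T3 shear: y ← y − 1/2·x: (-60/17, -32/17) → (-60/17, -2/17); (20/17, -182/17) → (20/17, -192/17); (-78/17, 74/17) → (-78/17, 113/17); (134/17, 110/17) → (134/17, 43/17); (-166/17, -50/17) → (-166/17, 33/17)
T4 shear: x ← x − 1/2·y: (-60/17, -2/17) → (-59/17, -2/17); (20/17, -192/17) → (116/17, -192/17); (-78/17, 113/17) → (-269/34, 113/17); (134/17, 43/17) → (225/34, 43/17); (-166/17, 33/17) → (-365/34, 33/17)
T5 shear: x ← x − 1/2·y: (-59/17, -2/17) → (-58/17, -2/17); (116/17, -192/17) → (212/17, -192/17); (-269/34, 113/17) → (-191/17, 113/17); (225/34, 43/17) → (91/17, 43/17); (-365/34, 33/17) → (-199/17, 33/17)

image vertices: (-58/17, -2/17), (212/17, -192/17), (-191/17, 113/17), (91/17, 43/17), (-199/17, 33/17)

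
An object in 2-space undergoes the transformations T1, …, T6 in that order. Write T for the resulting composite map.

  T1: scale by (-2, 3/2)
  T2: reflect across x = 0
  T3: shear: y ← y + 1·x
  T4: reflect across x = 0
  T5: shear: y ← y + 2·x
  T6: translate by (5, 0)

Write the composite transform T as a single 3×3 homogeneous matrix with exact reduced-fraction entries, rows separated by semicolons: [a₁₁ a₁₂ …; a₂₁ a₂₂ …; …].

T1 = [-2 0 0; 0 3/2 0; 0 0 1]
T2·T1 = [2 0 0; 0 3/2 0; 0 0 1]
T3·…·T1 = [2 0 0; 2 3/2 0; 0 0 1]
T4·…·T1 = [-2 0 0; 2 3/2 0; 0 0 1]
T5·…·T1 = [-2 0 0; -2 3/2 0; 0 0 1]
T6·…·T1 = [-2 0 5; -2 3/2 0; 0 0 1]

T = [-2 0 5; -2 3/2 0; 0 0 1]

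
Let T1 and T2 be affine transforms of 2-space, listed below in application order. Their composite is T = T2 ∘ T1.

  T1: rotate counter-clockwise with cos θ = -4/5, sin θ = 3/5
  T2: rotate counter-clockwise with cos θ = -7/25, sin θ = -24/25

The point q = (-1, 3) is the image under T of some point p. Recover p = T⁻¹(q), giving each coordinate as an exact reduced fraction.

p = (1, 3)

T1 = [-4/5 -3/5 0; 3/5 -4/5 0; 0 0 1]
T2·T1 = [4/5 -3/5 0; 3/5 4/5 0; 0 0 1]
det M = 1; M⁻¹ = [4/5 3/5 0; -3/5 4/5 0; 0 0 1]
M⁻¹ · (-1, 3)ᵀ = (1, 3)ᵀ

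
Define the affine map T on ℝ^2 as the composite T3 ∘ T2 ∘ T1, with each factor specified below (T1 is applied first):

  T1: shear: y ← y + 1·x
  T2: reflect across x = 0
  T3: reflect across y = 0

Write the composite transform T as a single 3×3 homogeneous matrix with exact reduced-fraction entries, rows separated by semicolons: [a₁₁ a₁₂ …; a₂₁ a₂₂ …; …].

T1 = [1 0 0; 1 1 0; 0 0 1]
T2·T1 = [-1 0 0; 1 1 0; 0 0 1]
T3·…·T1 = [-1 0 0; -1 -1 0; 0 0 1]

T = [-1 0 0; -1 -1 0; 0 0 1]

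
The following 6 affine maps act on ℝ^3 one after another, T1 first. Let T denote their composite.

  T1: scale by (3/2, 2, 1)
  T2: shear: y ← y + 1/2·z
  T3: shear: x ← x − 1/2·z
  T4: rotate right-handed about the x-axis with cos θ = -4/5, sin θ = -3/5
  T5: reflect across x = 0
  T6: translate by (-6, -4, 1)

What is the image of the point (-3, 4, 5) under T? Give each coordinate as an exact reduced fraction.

T1 scale by (3/2, 2, 1): (-3, 4, 5) → (-9/2, 8, 5)
T2 shear: y ← y + 1/2·z: (-9/2, 8, 5) → (-9/2, 21/2, 5)
T3 shear: x ← x − 1/2·z: (-9/2, 21/2, 5) → (-7, 21/2, 5)
T4 rotate right-handed about the x-axis with cos θ = -4/5, sin θ = -3/5: (-7, 21/2, 5) → (-7, -27/5, -103/10)
T5 reflect across x = 0: (-7, -27/5, -103/10) → (7, -27/5, -103/10)
T6 translate by (-6, -4, 1): (7, -27/5, -103/10) → (1, -47/5, -93/10)

T(p) = (1, -47/5, -93/10)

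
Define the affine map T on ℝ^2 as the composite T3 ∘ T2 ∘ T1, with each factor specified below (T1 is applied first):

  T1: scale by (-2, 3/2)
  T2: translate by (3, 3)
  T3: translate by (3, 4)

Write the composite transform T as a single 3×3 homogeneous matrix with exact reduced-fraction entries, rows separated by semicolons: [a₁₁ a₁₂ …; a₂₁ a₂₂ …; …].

T1 = [-2 0 0; 0 3/2 0; 0 0 1]
T2·T1 = [-2 0 3; 0 3/2 3; 0 0 1]
T3·…·T1 = [-2 0 6; 0 3/2 7; 0 0 1]

T = [-2 0 6; 0 3/2 7; 0 0 1]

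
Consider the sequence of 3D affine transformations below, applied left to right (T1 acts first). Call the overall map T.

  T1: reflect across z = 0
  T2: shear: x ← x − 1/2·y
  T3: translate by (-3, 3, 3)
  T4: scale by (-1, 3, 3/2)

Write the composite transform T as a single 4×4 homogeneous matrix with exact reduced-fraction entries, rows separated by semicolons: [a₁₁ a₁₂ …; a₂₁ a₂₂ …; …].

T = [-1 1/2 0 3; 0 3 0 9; 0 0 -3/2 9/2; 0 0 0 1]

T1 = [1 0 0 0; 0 1 0 0; 0 0 -1 0; 0 0 0 1]
T2·T1 = [1 -1/2 0 0; 0 1 0 0; 0 0 -1 0; 0 0 0 1]
T3·…·T1 = [1 -1/2 0 -3; 0 1 0 3; 0 0 -1 3; 0 0 0 1]
T4·…·T1 = [-1 1/2 0 3; 0 3 0 9; 0 0 -3/2 9/2; 0 0 0 1]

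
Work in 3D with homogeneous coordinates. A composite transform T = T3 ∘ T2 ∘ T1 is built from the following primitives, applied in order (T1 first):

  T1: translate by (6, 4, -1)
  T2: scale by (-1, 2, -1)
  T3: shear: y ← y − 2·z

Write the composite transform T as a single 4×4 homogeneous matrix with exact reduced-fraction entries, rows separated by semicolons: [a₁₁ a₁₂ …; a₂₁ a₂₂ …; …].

T = [-1 0 0 -6; 0 2 2 6; 0 0 -1 1; 0 0 0 1]

T1 = [1 0 0 6; 0 1 0 4; 0 0 1 -1; 0 0 0 1]
T2·T1 = [-1 0 0 -6; 0 2 0 8; 0 0 -1 1; 0 0 0 1]
T3·…·T1 = [-1 0 0 -6; 0 2 2 6; 0 0 -1 1; 0 0 0 1]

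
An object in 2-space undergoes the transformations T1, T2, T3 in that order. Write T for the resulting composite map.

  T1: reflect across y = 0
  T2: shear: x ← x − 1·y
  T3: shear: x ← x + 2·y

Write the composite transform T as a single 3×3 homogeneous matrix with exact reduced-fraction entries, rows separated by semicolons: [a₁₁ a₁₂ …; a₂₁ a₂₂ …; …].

T1 = [1 0 0; 0 -1 0; 0 0 1]
T2·T1 = [1 1 0; 0 -1 0; 0 0 1]
T3·…·T1 = [1 -1 0; 0 -1 0; 0 0 1]

T = [1 -1 0; 0 -1 0; 0 0 1]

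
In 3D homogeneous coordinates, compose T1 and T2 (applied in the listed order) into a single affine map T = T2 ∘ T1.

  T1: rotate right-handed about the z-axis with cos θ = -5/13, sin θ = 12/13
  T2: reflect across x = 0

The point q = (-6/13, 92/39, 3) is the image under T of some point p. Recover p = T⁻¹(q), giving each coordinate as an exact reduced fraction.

T1 = [-5/13 -12/13 0 0; 12/13 -5/13 0 0; 0 0 1 0; 0 0 0 1]
T2·T1 = [5/13 12/13 0 0; 12/13 -5/13 0 0; 0 0 1 0; 0 0 0 1]
det M = -1; M⁻¹ = [5/13 12/13 0 0; 12/13 -5/13 0 0; 0 0 1 0; 0 0 0 1]
M⁻¹ · (-6/13, 92/39, 3)ᵀ = (2, -4/3, 3)ᵀ

p = (2, -4/3, 3)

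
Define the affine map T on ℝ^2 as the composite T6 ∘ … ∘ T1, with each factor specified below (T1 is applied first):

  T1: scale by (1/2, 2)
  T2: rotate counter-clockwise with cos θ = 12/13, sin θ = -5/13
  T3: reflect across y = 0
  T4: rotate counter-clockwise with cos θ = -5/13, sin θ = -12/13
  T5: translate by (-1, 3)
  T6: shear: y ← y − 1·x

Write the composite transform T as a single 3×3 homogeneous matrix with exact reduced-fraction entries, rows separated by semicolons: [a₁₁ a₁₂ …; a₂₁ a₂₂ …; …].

T1 = [1/2 0 0; 0 2 0; 0 0 1]
T2·T1 = [6/13 10/13 0; -5/26 24/13 0; 0 0 1]
T3·…·T1 = [6/13 10/13 0; 5/26 -24/13 0; 0 0 1]
T4·…·T1 = [0 -2 0; -1/2 0 0; 0 0 1]
T5·…·T1 = [0 -2 -1; -1/2 0 3; 0 0 1]
T6·…·T1 = [0 -2 -1; -1/2 2 4; 0 0 1]

T = [0 -2 -1; -1/2 2 4; 0 0 1]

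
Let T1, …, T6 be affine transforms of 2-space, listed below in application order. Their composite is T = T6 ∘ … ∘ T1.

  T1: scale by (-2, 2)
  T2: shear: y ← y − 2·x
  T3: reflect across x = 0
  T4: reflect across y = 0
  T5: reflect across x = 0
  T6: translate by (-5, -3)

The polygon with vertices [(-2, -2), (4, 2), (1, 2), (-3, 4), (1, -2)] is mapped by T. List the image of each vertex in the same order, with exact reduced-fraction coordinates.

image vertices: (-1, 9), (-13, -23), (-7, -11), (1, 1), (-7, -3)

T1 scale by (-2, 2): (-2, -2) → (4, -4); (4, 2) → (-8, 4); (1, 2) → (-2, 4); (-3, 4) → (6, 8); (1, -2) → (-2, -4)
T2 shear: y ← y − 2·x: (4, -4) → (4, -12); (-8, 4) → (-8, 20); (-2, 4) → (-2, 8); (6, 8) → (6, -4); (-2, -4) → (-2, 0)
T3 reflect across x = 0: (4, -12) → (-4, -12); (-8, 20) → (8, 20); (-2, 8) → (2, 8); (6, -4) → (-6, -4); (-2, 0) → (2, 0)
T4 reflect across y = 0: (-4, -12) → (-4, 12); (8, 20) → (8, -20); (2, 8) → (2, -8); (-6, -4) → (-6, 4); (2, 0) → (2, 0)
T5 reflect across x = 0: (-4, 12) → (4, 12); (8, -20) → (-8, -20); (2, -8) → (-2, -8); (-6, 4) → (6, 4); (2, 0) → (-2, 0)
T6 translate by (-5, -3): (4, 12) → (-1, 9); (-8, -20) → (-13, -23); (-2, -8) → (-7, -11); (6, 4) → (1, 1); (-2, 0) → (-7, -3)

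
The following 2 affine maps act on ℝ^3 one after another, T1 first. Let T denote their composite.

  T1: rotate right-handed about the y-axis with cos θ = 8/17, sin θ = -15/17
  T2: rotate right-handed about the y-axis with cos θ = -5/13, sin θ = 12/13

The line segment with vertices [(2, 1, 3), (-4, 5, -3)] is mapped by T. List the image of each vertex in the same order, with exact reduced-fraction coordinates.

T1 rotate right-handed about the y-axis with cos θ = 8/17, sin θ = -15/17: (2, 1, 3) → (-29/17, 1, 54/17); (-4, 5, -3) → (13/17, 5, -84/17)
T2 rotate right-handed about the y-axis with cos θ = -5/13, sin θ = 12/13: (-29/17, 1, 54/17) → (61/17, 1, 6/17); (13/17, 5, -84/17) → (-1073/221, 5, 264/221)

image vertices: (61/17, 1, 6/17), (-1073/221, 5, 264/221)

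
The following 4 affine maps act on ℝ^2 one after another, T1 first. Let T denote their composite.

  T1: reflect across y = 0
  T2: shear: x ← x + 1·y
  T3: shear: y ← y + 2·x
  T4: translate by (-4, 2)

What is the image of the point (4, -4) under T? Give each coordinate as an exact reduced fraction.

T(p) = (4, 22)

T1 reflect across y = 0: (4, -4) → (4, 4)
T2 shear: x ← x + 1·y: (4, 4) → (8, 4)
T3 shear: y ← y + 2·x: (8, 4) → (8, 20)
T4 translate by (-4, 2): (8, 20) → (4, 22)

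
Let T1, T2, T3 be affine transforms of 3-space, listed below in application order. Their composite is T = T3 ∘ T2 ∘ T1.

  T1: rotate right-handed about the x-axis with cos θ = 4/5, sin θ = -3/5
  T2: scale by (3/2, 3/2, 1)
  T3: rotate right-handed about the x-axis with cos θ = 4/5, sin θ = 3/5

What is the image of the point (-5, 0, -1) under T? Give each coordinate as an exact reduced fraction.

T1 rotate right-handed about the x-axis with cos θ = 4/5, sin θ = -3/5: (-5, 0, -1) → (-5, -3/5, -4/5)
T2 scale by (3/2, 3/2, 1): (-5, -3/5, -4/5) → (-15/2, -9/10, -4/5)
T3 rotate right-handed about the x-axis with cos θ = 4/5, sin θ = 3/5: (-15/2, -9/10, -4/5) → (-15/2, -6/25, -59/50)

T(p) = (-15/2, -6/25, -59/50)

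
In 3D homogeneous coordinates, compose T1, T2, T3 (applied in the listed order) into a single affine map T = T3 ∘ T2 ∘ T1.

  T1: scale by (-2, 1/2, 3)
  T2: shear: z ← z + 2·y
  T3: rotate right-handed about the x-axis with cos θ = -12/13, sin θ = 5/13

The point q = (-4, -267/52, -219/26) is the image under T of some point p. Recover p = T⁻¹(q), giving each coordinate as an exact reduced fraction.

T1 = [-2 0 0 0; 0 1/2 0 0; 0 0 3 0; 0 0 0 1]
T2·T1 = [-2 0 0 0; 0 1/2 0 0; 0 1 3 0; 0 0 0 1]
T3·…·T1 = [-2 0 0 0; 0 -11/13 -15/13 0; 0 -19/26 -36/13 0; 0 0 0 1]
det M = -3; M⁻¹ = [-1/2 0 0 0; 0 -24/13 10/13 0; 0 19/39 -22/39 0; 0 0 0 1]
M⁻¹ · (-4, -267/52, -219/26)ᵀ = (2, 3, 9/4)ᵀ

p = (2, 3, 9/4)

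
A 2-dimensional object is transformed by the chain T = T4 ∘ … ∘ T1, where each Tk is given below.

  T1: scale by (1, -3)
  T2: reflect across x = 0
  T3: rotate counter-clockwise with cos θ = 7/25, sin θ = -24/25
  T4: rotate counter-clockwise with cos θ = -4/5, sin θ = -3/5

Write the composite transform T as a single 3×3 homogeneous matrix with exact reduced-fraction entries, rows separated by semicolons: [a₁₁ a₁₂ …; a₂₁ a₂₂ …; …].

T1 = [1 0 0; 0 -3 0; 0 0 1]
T2·T1 = [-1 0 0; 0 -3 0; 0 0 1]
T3·…·T1 = [-7/25 -72/25 0; 24/25 -21/25 0; 0 0 1]
T4·…·T1 = [4/5 9/5 0; -3/5 12/5 0; 0 0 1]

T = [4/5 9/5 0; -3/5 12/5 0; 0 0 1]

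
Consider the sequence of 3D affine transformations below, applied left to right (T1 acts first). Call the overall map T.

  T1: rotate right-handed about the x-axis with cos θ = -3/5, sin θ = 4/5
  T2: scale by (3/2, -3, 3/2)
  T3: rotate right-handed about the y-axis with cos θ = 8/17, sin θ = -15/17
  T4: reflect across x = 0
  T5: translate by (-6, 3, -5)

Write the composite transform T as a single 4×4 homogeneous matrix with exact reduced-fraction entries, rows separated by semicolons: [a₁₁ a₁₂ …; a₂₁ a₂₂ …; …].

T1 = [1 0 0 0; 0 -3/5 -4/5 0; 0 4/5 -3/5 0; 0 0 0 1]
T2·T1 = [3/2 0 0 0; 0 9/5 12/5 0; 0 6/5 -9/10 0; 0 0 0 1]
T3·…·T1 = [12/17 -18/17 27/34 0; 0 9/5 12/5 0; 45/34 48/85 -36/85 0; 0 0 0 1]
T4·…·T1 = [-12/17 18/17 -27/34 0; 0 9/5 12/5 0; 45/34 48/85 -36/85 0; 0 0 0 1]
T5·…·T1 = [-12/17 18/17 -27/34 -6; 0 9/5 12/5 3; 45/34 48/85 -36/85 -5; 0 0 0 1]

T = [-12/17 18/17 -27/34 -6; 0 9/5 12/5 3; 45/34 48/85 -36/85 -5; 0 0 0 1]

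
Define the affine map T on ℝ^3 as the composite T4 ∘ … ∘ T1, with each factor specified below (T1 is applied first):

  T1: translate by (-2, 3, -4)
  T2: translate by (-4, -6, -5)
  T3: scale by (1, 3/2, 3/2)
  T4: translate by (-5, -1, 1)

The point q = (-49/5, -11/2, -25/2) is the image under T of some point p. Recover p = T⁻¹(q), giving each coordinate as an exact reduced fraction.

T1 = [1 0 0 -2; 0 1 0 3; 0 0 1 -4; 0 0 0 1]
T2·T1 = [1 0 0 -6; 0 1 0 -3; 0 0 1 -9; 0 0 0 1]
T3·…·T1 = [1 0 0 -6; 0 3/2 0 -9/2; 0 0 3/2 -27/2; 0 0 0 1]
T4·…·T1 = [1 0 0 -11; 0 3/2 0 -11/2; 0 0 3/2 -25/2; 0 0 0 1]
det M = 9/4; M⁻¹ = [1 0 0 11; 0 2/3 0 11/3; 0 0 2/3 25/3; 0 0 0 1]
M⁻¹ · (-49/5, -11/2, -25/2)ᵀ = (6/5, 0, 0)ᵀ

p = (6/5, 0, 0)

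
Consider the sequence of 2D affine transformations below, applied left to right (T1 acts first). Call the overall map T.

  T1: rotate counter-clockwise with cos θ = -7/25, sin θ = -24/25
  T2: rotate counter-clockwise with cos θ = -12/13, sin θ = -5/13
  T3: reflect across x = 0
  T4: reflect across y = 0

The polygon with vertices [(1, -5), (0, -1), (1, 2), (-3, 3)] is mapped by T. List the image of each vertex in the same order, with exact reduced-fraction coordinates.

T1 rotate counter-clockwise with cos θ = -7/25, sin θ = -24/25: (1, -5) → (-127/25, 11/25); (0, -1) → (-24/25, 7/25); (1, 2) → (41/25, -38/25); (-3, 3) → (93/25, 51/25)
T2 rotate counter-clockwise with cos θ = -12/13, sin θ = -5/13: (-127/25, 11/25) → (1579/325, 503/325); (-24/25, 7/25) → (323/325, 36/325); (41/25, -38/25) → (-682/325, 251/325); (93/25, 51/25) → (-861/325, -1077/325)
T3 reflect across x = 0: (1579/325, 503/325) → (-1579/325, 503/325); (323/325, 36/325) → (-323/325, 36/325); (-682/325, 251/325) → (682/325, 251/325); (-861/325, -1077/325) → (861/325, -1077/325)
T4 reflect across y = 0: (-1579/325, 503/325) → (-1579/325, -503/325); (-323/325, 36/325) → (-323/325, -36/325); (682/325, 251/325) → (682/325, -251/325); (861/325, -1077/325) → (861/325, 1077/325)

image vertices: (-1579/325, -503/325), (-323/325, -36/325), (682/325, -251/325), (861/325, 1077/325)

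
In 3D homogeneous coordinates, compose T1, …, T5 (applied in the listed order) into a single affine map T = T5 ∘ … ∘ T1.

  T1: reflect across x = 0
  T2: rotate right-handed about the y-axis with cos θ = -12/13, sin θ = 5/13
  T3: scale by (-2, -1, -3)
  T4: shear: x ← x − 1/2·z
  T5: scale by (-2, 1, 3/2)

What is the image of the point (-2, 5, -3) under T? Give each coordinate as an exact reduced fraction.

T(p) = (-18, -5, -9)

T1 reflect across x = 0: (-2, 5, -3) → (2, 5, -3)
T2 rotate right-handed about the y-axis with cos θ = -12/13, sin θ = 5/13: (2, 5, -3) → (-3, 5, 2)
T3 scale by (-2, -1, -3): (-3, 5, 2) → (6, -5, -6)
T4 shear: x ← x − 1/2·z: (6, -5, -6) → (9, -5, -6)
T5 scale by (-2, 1, 3/2): (9, -5, -6) → (-18, -5, -9)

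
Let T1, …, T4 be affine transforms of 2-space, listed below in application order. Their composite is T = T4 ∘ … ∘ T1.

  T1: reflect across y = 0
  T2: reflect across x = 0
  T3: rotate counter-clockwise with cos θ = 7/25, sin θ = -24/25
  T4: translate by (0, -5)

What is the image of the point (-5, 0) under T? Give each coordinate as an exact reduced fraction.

T1 reflect across y = 0: (-5, 0) → (-5, 0)
T2 reflect across x = 0: (-5, 0) → (5, 0)
T3 rotate counter-clockwise with cos θ = 7/25, sin θ = -24/25: (5, 0) → (7/5, -24/5)
T4 translate by (0, -5): (7/5, -24/5) → (7/5, -49/5)

T(p) = (7/5, -49/5)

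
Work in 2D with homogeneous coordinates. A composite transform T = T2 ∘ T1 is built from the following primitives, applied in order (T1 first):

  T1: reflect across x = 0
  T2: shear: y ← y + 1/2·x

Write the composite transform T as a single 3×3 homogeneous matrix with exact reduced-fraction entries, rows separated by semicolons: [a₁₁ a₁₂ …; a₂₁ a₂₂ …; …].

T = [-1 0 0; -1/2 1 0; 0 0 1]

T1 = [-1 0 0; 0 1 0; 0 0 1]
T2·T1 = [-1 0 0; -1/2 1 0; 0 0 1]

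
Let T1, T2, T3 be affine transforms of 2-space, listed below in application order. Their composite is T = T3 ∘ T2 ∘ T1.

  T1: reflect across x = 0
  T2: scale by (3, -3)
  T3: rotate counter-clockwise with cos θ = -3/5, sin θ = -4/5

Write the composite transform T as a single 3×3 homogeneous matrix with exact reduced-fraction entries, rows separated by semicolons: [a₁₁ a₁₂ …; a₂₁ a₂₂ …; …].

T = [9/5 -12/5 0; 12/5 9/5 0; 0 0 1]

T1 = [-1 0 0; 0 1 0; 0 0 1]
T2·T1 = [-3 0 0; 0 -3 0; 0 0 1]
T3·…·T1 = [9/5 -12/5 0; 12/5 9/5 0; 0 0 1]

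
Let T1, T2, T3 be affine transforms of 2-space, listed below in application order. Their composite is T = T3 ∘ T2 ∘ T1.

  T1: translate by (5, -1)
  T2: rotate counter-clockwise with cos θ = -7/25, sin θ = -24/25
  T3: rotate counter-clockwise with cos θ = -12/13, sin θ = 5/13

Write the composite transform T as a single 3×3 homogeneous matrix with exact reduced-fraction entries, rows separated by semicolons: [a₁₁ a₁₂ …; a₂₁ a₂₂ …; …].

T = [204/325 -253/325 1273/325; 253/325 204/325 1061/325; 0 0 1]

T1 = [1 0 5; 0 1 -1; 0 0 1]
T2·T1 = [-7/25 24/25 -59/25; -24/25 -7/25 -113/25; 0 0 1]
T3·…·T1 = [204/325 -253/325 1273/325; 253/325 204/325 1061/325; 0 0 1]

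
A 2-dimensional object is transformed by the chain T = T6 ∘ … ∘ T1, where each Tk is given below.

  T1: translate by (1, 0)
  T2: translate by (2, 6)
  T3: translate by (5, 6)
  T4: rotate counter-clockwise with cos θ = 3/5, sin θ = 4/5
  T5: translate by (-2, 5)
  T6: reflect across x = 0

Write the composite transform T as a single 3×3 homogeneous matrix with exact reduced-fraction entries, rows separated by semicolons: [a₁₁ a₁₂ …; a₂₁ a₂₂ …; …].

T = [-3/5 4/5 34/5; 4/5 3/5 93/5; 0 0 1]

T1 = [1 0 1; 0 1 0; 0 0 1]
T2·T1 = [1 0 3; 0 1 6; 0 0 1]
T3·…·T1 = [1 0 8; 0 1 12; 0 0 1]
T4·…·T1 = [3/5 -4/5 -24/5; 4/5 3/5 68/5; 0 0 1]
T5·…·T1 = [3/5 -4/5 -34/5; 4/5 3/5 93/5; 0 0 1]
T6·…·T1 = [-3/5 4/5 34/5; 4/5 3/5 93/5; 0 0 1]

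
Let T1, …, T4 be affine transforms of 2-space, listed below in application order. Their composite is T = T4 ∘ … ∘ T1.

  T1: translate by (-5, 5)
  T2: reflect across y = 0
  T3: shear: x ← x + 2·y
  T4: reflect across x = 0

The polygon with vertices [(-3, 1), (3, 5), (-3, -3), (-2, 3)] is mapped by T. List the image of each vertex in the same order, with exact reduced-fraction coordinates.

image vertices: (20, -6), (22, -10), (12, -2), (23, -8)

T1 translate by (-5, 5): (-3, 1) → (-8, 6); (3, 5) → (-2, 10); (-3, -3) → (-8, 2); (-2, 3) → (-7, 8)
T2 reflect across y = 0: (-8, 6) → (-8, -6); (-2, 10) → (-2, -10); (-8, 2) → (-8, -2); (-7, 8) → (-7, -8)
T3 shear: x ← x + 2·y: (-8, -6) → (-20, -6); (-2, -10) → (-22, -10); (-8, -2) → (-12, -2); (-7, -8) → (-23, -8)
T4 reflect across x = 0: (-20, -6) → (20, -6); (-22, -10) → (22, -10); (-12, -2) → (12, -2); (-23, -8) → (23, -8)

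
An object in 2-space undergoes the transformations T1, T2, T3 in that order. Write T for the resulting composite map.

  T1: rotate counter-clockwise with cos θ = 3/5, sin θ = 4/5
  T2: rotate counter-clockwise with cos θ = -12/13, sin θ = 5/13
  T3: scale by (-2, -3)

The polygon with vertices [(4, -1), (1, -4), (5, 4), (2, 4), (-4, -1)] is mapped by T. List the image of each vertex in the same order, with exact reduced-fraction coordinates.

T1 rotate counter-clockwise with cos θ = 3/5, sin θ = 4/5: (4, -1) → (16/5, 13/5); (1, -4) → (19/5, -8/5); (5, 4) → (-1/5, 32/5); (2, 4) → (-2, 4); (-4, -1) → (-8/5, -19/5)
T2 rotate counter-clockwise with cos θ = -12/13, sin θ = 5/13: (16/5, 13/5) → (-257/65, -76/65); (19/5, -8/5) → (-188/65, 191/65); (-1/5, 32/5) → (-148/65, -389/65); (-2, 4) → (4/13, -58/13); (-8/5, -19/5) → (191/65, 188/65)
T3 scale by (-2, -3): (-257/65, -76/65) → (514/65, 228/65); (-188/65, 191/65) → (376/65, -573/65); (-148/65, -389/65) → (296/65, 1167/65); (4/13, -58/13) → (-8/13, 174/13); (191/65, 188/65) → (-382/65, -564/65)

image vertices: (514/65, 228/65), (376/65, -573/65), (296/65, 1167/65), (-8/13, 174/13), (-382/65, -564/65)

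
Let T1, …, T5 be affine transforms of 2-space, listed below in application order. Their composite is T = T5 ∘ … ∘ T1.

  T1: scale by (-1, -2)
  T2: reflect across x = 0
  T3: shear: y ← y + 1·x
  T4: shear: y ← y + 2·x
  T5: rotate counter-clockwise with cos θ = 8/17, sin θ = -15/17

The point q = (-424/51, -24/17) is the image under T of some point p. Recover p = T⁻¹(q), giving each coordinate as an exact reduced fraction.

p = (-8/3, 0)

T1 = [-1 0 0; 0 -2 0; 0 0 1]
T2·T1 = [1 0 0; 0 -2 0; 0 0 1]
T3·…·T1 = [1 0 0; 1 -2 0; 0 0 1]
T4·…·T1 = [1 0 0; 3 -2 0; 0 0 1]
T5·…·T1 = [53/17 -30/17 0; 9/17 -16/17 0; 0 0 1]
det M = -2; M⁻¹ = [8/17 -15/17 0; 9/34 -53/34 0; 0 0 1]
M⁻¹ · (-424/51, -24/17)ᵀ = (-8/3, 0)ᵀ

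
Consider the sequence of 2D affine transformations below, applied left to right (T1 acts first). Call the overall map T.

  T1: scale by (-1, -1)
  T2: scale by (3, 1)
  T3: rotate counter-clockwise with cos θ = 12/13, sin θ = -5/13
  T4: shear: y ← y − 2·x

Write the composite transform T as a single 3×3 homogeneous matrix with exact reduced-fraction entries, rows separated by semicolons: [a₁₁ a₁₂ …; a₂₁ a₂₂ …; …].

T = [-36/13 -5/13 0; 87/13 -2/13 0; 0 0 1]

T1 = [-1 0 0; 0 -1 0; 0 0 1]
T2·T1 = [-3 0 0; 0 -1 0; 0 0 1]
T3·…·T1 = [-36/13 -5/13 0; 15/13 -12/13 0; 0 0 1]
T4·…·T1 = [-36/13 -5/13 0; 87/13 -2/13 0; 0 0 1]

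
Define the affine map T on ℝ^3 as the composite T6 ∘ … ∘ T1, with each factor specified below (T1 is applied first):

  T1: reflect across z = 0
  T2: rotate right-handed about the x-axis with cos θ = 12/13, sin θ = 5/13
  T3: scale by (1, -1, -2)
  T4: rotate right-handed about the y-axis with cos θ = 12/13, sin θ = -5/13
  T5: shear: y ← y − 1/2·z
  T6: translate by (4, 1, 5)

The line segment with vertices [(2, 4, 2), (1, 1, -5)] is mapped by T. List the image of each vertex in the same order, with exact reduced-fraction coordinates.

image vertices: (948/169, -698/169, 1071/169), (114/13, 167/26, -50/13)

T1 reflect across z = 0: (2, 4, 2) → (2, 4, -2); (1, 1, -5) → (1, 1, 5)
T2 rotate right-handed about the x-axis with cos θ = 12/13, sin θ = 5/13: (2, 4, -2) → (2, 58/13, -4/13); (1, 1, 5) → (1, -1, 5)
T3 scale by (1, -1, -2): (2, 58/13, -4/13) → (2, -58/13, 8/13); (1, -1, 5) → (1, 1, -10)
T4 rotate right-handed about the y-axis with cos θ = 12/13, sin θ = -5/13: (2, -58/13, 8/13) → (272/169, -58/13, 226/169); (1, 1, -10) → (62/13, 1, -115/13)
T5 shear: y ← y − 1/2·z: (272/169, -58/13, 226/169) → (272/169, -867/169, 226/169); (62/13, 1, -115/13) → (62/13, 141/26, -115/13)
T6 translate by (4, 1, 5): (272/169, -867/169, 226/169) → (948/169, -698/169, 1071/169); (62/13, 141/26, -115/13) → (114/13, 167/26, -50/13)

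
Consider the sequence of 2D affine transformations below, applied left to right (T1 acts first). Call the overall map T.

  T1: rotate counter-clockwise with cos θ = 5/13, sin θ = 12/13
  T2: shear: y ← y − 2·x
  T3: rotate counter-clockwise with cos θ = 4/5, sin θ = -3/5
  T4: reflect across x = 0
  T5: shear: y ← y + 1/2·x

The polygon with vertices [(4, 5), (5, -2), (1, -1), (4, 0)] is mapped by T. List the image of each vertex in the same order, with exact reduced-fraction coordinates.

image vertices: (-23/5, 233/26), (-4/5, -73/13), (1/5, -61/26), (-8/5, -16/13)

T1 rotate counter-clockwise with cos θ = 5/13, sin θ = 12/13: (4, 5) → (-40/13, 73/13); (5, -2) → (49/13, 50/13); (1, -1) → (17/13, 7/13); (4, 0) → (20/13, 48/13)
T2 shear: y ← y − 2·x: (-40/13, 73/13) → (-40/13, 153/13); (49/13, 50/13) → (49/13, -48/13); (17/13, 7/13) → (17/13, -27/13); (20/13, 48/13) → (20/13, 8/13)
T3 rotate counter-clockwise with cos θ = 4/5, sin θ = -3/5: (-40/13, 153/13) → (23/5, 732/65); (49/13, -48/13) → (4/5, -339/65); (17/13, -27/13) → (-1/5, -159/65); (20/13, 8/13) → (8/5, -28/65)
T4 reflect across x = 0: (23/5, 732/65) → (-23/5, 732/65); (4/5, -339/65) → (-4/5, -339/65); (-1/5, -159/65) → (1/5, -159/65); (8/5, -28/65) → (-8/5, -28/65)
T5 shear: y ← y + 1/2·x: (-23/5, 732/65) → (-23/5, 233/26); (-4/5, -339/65) → (-4/5, -73/13); (1/5, -159/65) → (1/5, -61/26); (-8/5, -28/65) → (-8/5, -16/13)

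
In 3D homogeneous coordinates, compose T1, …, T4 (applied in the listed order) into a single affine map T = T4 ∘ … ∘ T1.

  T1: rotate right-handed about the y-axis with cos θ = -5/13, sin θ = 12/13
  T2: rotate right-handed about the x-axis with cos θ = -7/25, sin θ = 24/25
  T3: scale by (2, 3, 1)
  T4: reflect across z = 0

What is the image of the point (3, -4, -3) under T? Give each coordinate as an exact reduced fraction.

T1 rotate right-handed about the y-axis with cos θ = -5/13, sin θ = 12/13: (3, -4, -3) → (-51/13, -4, -21/13)
T2 rotate right-handed about the x-axis with cos θ = -7/25, sin θ = 24/25: (-51/13, -4, -21/13) → (-51/13, 868/325, -1101/325)
T3 scale by (2, 3, 1): (-51/13, 868/325, -1101/325) → (-102/13, 2604/325, -1101/325)
T4 reflect across z = 0: (-102/13, 2604/325, -1101/325) → (-102/13, 2604/325, 1101/325)

T(p) = (-102/13, 2604/325, 1101/325)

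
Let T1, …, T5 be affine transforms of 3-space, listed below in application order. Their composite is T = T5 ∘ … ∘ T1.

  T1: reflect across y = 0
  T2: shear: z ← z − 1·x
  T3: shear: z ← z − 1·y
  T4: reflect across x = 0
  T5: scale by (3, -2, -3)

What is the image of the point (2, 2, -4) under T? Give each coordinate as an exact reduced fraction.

T(p) = (-6, 4, 12)

T1 reflect across y = 0: (2, 2, -4) → (2, -2, -4)
T2 shear: z ← z − 1·x: (2, -2, -4) → (2, -2, -6)
T3 shear: z ← z − 1·y: (2, -2, -6) → (2, -2, -4)
T4 reflect across x = 0: (2, -2, -4) → (-2, -2, -4)
T5 scale by (3, -2, -3): (-2, -2, -4) → (-6, 4, 12)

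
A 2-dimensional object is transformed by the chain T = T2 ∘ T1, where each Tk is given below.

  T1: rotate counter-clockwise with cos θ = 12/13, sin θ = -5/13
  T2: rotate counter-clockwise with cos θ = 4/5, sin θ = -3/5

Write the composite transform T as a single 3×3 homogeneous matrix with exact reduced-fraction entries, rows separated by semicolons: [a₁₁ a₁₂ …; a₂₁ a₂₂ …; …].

T1 = [12/13 5/13 0; -5/13 12/13 0; 0 0 1]
T2·T1 = [33/65 56/65 0; -56/65 33/65 0; 0 0 1]

T = [33/65 56/65 0; -56/65 33/65 0; 0 0 1]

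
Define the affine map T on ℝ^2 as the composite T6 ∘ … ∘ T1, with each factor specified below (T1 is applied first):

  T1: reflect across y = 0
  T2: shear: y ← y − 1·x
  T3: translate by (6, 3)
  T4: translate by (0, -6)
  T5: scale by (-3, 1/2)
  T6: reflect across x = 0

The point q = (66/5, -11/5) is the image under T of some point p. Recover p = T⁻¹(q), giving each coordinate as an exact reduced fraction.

T1 = [1 0 0; 0 -1 0; 0 0 1]
T2·T1 = [1 0 0; -1 -1 0; 0 0 1]
T3·…·T1 = [1 0 6; -1 -1 3; 0 0 1]
T4·…·T1 = [1 0 6; -1 -1 -3; 0 0 1]
T5·…·T1 = [-3 0 -18; -1/2 -1/2 -3/2; 0 0 1]
T6·…·T1 = [3 0 18; -1/2 -1/2 -3/2; 0 0 1]
det M = -3/2; M⁻¹ = [1/3 0 -6; -1/3 -2 3; 0 0 1]
M⁻¹ · (66/5, -11/5)ᵀ = (-8/5, 3)ᵀ

p = (-8/5, 3)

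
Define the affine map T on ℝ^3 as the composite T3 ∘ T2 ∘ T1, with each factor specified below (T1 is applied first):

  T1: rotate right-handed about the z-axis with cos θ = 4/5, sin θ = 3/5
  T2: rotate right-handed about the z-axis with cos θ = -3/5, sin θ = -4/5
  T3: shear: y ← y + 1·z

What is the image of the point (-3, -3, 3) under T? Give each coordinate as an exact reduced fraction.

T1 rotate right-handed about the z-axis with cos θ = 4/5, sin θ = 3/5: (-3, -3, 3) → (-3/5, -21/5, 3)
T2 rotate right-handed about the z-axis with cos θ = -3/5, sin θ = -4/5: (-3/5, -21/5, 3) → (-3, 3, 3)
T3 shear: y ← y + 1·z: (-3, 3, 3) → (-3, 6, 3)

T(p) = (-3, 6, 3)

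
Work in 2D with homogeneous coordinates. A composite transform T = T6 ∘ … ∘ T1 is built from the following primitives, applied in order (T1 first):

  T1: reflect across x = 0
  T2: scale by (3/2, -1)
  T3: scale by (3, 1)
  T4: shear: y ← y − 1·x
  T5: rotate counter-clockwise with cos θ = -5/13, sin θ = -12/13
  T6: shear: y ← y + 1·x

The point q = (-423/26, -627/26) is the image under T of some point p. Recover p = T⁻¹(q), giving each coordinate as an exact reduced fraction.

p = (-3, -3/2)

T1 = [-1 0 0; 0 1 0; 0 0 1]
T2·T1 = [-3/2 0 0; 0 -1 0; 0 0 1]
T3·…·T1 = [-9/2 0 0; 0 -1 0; 0 0 1]
T4·…·T1 = [-9/2 0 0; 9/2 -1 0; 0 0 1]
T5·…·T1 = [153/26 -12/13 0; 63/26 5/13 0; 0 0 1]
T6·…·T1 = [153/26 -12/13 0; 108/13 -7/13 0; 0 0 1]
det M = 9/2; M⁻¹ = [-14/117 8/39 0; -24/13 17/13 0; 0 0 1]
M⁻¹ · (-423/26, -627/26)ᵀ = (-3, -3/2)ᵀ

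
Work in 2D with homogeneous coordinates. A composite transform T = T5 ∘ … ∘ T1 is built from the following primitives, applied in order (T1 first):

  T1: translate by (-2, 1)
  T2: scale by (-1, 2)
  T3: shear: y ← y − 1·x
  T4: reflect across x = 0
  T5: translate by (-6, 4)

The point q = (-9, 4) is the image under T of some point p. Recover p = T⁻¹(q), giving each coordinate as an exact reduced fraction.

T1 = [1 0 -2; 0 1 1; 0 0 1]
T2·T1 = [-1 0 2; 0 2 2; 0 0 1]
T3·…·T1 = [-1 0 2; 1 2 0; 0 0 1]
T4·…·T1 = [1 0 -2; 1 2 0; 0 0 1]
T5·…·T1 = [1 0 -8; 1 2 4; 0 0 1]
det M = 2; M⁻¹ = [1 0 8; -1/2 1/2 -6; 0 0 1]
M⁻¹ · (-9, 4)ᵀ = (-1, 1/2)ᵀ

p = (-1, 1/2)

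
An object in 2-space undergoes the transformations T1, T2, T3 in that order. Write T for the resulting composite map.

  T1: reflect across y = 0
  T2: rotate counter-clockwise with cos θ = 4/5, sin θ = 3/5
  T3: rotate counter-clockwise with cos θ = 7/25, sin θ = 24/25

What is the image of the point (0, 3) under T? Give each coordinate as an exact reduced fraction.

T(p) = (351/125, 132/125)

T1 reflect across y = 0: (0, 3) → (0, -3)
T2 rotate counter-clockwise with cos θ = 4/5, sin θ = 3/5: (0, -3) → (9/5, -12/5)
T3 rotate counter-clockwise with cos θ = 7/25, sin θ = 24/25: (9/5, -12/5) → (351/125, 132/125)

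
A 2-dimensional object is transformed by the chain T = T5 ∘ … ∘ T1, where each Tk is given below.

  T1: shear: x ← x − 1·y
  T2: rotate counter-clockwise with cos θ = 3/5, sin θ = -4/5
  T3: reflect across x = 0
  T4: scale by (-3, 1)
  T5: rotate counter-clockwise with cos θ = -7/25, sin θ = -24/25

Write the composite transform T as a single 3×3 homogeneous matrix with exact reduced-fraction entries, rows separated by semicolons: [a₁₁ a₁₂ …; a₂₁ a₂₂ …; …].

T = [-159/125 147/125 0; -188/125 -121/125 0; 0 0 1]

T1 = [1 -1 0; 0 1 0; 0 0 1]
T2·T1 = [3/5 1/5 0; -4/5 7/5 0; 0 0 1]
T3·…·T1 = [-3/5 -1/5 0; -4/5 7/5 0; 0 0 1]
T4·…·T1 = [9/5 3/5 0; -4/5 7/5 0; 0 0 1]
T5·…·T1 = [-159/125 147/125 0; -188/125 -121/125 0; 0 0 1]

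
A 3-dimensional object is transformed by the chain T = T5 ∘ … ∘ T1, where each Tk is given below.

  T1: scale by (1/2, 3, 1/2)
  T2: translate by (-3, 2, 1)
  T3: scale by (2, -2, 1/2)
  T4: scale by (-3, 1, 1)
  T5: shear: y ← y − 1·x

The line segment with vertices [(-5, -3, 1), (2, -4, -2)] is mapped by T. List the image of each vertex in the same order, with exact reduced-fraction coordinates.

image vertices: (33, -19, 3/4), (12, 8, 0)

T1 scale by (1/2, 3, 1/2): (-5, -3, 1) → (-5/2, -9, 1/2); (2, -4, -2) → (1, -12, -1)
T2 translate by (-3, 2, 1): (-5/2, -9, 1/2) → (-11/2, -7, 3/2); (1, -12, -1) → (-2, -10, 0)
T3 scale by (2, -2, 1/2): (-11/2, -7, 3/2) → (-11, 14, 3/4); (-2, -10, 0) → (-4, 20, 0)
T4 scale by (-3, 1, 1): (-11, 14, 3/4) → (33, 14, 3/4); (-4, 20, 0) → (12, 20, 0)
T5 shear: y ← y − 1·x: (33, 14, 3/4) → (33, -19, 3/4); (12, 20, 0) → (12, 8, 0)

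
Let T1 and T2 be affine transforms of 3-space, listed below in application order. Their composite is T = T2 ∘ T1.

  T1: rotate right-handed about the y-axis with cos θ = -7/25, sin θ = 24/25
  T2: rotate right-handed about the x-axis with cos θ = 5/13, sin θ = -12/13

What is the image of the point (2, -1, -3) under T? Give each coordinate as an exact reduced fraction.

T1 rotate right-handed about the y-axis with cos θ = -7/25, sin θ = 24/25: (2, -1, -3) → (-86/25, -1, -27/25)
T2 rotate right-handed about the x-axis with cos θ = 5/13, sin θ = -12/13: (-86/25, -1, -27/25) → (-86/25, -449/325, 33/65)

T(p) = (-86/25, -449/325, 33/65)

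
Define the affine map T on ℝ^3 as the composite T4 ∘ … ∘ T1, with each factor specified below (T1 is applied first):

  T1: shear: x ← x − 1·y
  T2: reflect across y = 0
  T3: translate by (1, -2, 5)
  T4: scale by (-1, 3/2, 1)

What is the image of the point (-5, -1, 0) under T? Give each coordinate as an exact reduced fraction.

T1 shear: x ← x − 1·y: (-5, -1, 0) → (-4, -1, 0)
T2 reflect across y = 0: (-4, -1, 0) → (-4, 1, 0)
T3 translate by (1, -2, 5): (-4, 1, 0) → (-3, -1, 5)
T4 scale by (-1, 3/2, 1): (-3, -1, 5) → (3, -3/2, 5)

T(p) = (3, -3/2, 5)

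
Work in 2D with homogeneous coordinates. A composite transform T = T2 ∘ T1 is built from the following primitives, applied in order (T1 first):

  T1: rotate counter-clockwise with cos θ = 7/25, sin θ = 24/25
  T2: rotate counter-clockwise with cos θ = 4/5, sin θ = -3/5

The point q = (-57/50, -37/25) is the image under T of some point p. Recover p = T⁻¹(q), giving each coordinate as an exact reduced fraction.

p = (-9/5, -1/2)

T1 = [7/25 -24/25 0; 24/25 7/25 0; 0 0 1]
T2·T1 = [4/5 -3/5 0; 3/5 4/5 0; 0 0 1]
det M = 1; M⁻¹ = [4/5 3/5 0; -3/5 4/5 0; 0 0 1]
M⁻¹ · (-57/50, -37/25)ᵀ = (-9/5, -1/2)ᵀ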